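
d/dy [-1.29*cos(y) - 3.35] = 1.29*sin(y)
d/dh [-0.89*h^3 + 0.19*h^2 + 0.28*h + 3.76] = -2.67*h^2 + 0.38*h + 0.28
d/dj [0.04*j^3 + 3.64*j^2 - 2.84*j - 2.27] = 0.12*j^2 + 7.28*j - 2.84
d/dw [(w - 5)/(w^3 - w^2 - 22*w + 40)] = (w^3 - w^2 - 22*w + (w - 5)*(-3*w^2 + 2*w + 22) + 40)/(w^3 - w^2 - 22*w + 40)^2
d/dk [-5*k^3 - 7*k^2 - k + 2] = -15*k^2 - 14*k - 1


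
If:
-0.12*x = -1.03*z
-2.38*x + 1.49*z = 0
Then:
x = 0.00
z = 0.00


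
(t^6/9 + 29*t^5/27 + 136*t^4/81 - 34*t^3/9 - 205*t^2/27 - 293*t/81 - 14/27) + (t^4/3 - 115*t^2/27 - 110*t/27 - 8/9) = t^6/9 + 29*t^5/27 + 163*t^4/81 - 34*t^3/9 - 320*t^2/27 - 623*t/81 - 38/27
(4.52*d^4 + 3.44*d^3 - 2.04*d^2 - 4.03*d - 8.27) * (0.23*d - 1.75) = 1.0396*d^5 - 7.1188*d^4 - 6.4892*d^3 + 2.6431*d^2 + 5.1504*d + 14.4725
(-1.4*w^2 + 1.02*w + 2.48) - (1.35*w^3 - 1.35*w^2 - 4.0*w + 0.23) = -1.35*w^3 - 0.0499999999999998*w^2 + 5.02*w + 2.25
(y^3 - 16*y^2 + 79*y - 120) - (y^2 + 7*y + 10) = y^3 - 17*y^2 + 72*y - 130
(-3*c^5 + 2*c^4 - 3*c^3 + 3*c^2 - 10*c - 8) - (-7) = -3*c^5 + 2*c^4 - 3*c^3 + 3*c^2 - 10*c - 1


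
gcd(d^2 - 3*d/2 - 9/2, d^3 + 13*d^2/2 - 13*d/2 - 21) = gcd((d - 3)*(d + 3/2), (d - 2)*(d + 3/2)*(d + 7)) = d + 3/2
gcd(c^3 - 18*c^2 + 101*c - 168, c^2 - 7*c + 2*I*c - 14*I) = c - 7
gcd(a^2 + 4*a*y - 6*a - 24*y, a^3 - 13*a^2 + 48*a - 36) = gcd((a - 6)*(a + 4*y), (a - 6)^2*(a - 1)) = a - 6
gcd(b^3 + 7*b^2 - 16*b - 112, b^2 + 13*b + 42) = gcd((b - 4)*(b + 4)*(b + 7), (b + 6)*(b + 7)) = b + 7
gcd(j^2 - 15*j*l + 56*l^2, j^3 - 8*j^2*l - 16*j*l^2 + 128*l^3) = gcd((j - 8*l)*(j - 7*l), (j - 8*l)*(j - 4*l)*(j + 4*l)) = j - 8*l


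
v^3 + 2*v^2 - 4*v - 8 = (v - 2)*(v + 2)^2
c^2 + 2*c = c*(c + 2)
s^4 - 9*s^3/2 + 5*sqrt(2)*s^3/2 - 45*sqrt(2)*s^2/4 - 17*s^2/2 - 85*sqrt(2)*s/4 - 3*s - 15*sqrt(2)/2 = (s - 6)*(s + 1/2)*(s + 1)*(s + 5*sqrt(2)/2)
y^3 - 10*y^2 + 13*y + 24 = (y - 8)*(y - 3)*(y + 1)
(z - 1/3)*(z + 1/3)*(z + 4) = z^3 + 4*z^2 - z/9 - 4/9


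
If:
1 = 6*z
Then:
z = 1/6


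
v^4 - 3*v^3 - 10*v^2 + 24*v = v*(v - 4)*(v - 2)*(v + 3)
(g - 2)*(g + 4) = g^2 + 2*g - 8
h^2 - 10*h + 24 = (h - 6)*(h - 4)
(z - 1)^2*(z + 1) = z^3 - z^2 - z + 1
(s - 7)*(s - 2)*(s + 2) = s^3 - 7*s^2 - 4*s + 28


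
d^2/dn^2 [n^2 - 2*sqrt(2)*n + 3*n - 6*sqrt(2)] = 2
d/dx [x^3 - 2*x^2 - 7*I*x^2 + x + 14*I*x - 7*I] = 3*x^2 - 4*x - 14*I*x + 1 + 14*I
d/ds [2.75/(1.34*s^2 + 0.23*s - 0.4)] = (-7.37*s - 0.6325)/(1.34*s^2 + 0.23*s - 0.4)^2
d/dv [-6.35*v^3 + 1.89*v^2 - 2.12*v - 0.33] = -19.05*v^2 + 3.78*v - 2.12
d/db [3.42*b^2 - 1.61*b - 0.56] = 6.84*b - 1.61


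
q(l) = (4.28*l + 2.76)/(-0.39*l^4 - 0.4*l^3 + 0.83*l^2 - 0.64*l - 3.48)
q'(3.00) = 0.36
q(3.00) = -0.39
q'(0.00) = -1.08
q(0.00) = -0.79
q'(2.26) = 0.81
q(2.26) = -0.80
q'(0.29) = -1.09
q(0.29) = -1.11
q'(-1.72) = -0.86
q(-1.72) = 3.54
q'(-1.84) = 1.73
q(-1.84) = 3.48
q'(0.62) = -0.98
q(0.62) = -1.46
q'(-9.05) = 0.01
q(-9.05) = 0.02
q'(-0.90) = -2.39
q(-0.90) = 0.50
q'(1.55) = 0.95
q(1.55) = -1.51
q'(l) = (4.28*l + 2.76)*(1.56*l^3 + 1.2*l^2 - 1.66*l + 0.64)/(-0.39*l^4 - 0.4*l^3 + 0.83*l^2 - 0.64*l - 3.48)^2 + 4.28/(-0.39*l^4 - 0.4*l^3 + 0.83*l^2 - 0.64*l - 3.48) = (5.0076*l^4 + 7.7296*l^3 - 0.2404*l^2 - 4.5816*l - 13.128)/(0.1521*l^8 + 0.312*l^7 - 0.4874*l^6 - 0.1648*l^5 + 3.9153*l^4 + 1.7216*l^3 - 5.3672*l^2 + 4.4544*l + 12.1104)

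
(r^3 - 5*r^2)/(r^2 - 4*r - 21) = r^2*(5 - r)/(-r^2 + 4*r + 21)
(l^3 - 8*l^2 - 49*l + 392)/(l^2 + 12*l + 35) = (l^2 - 15*l + 56)/(l + 5)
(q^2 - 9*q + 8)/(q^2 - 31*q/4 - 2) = 4*(q - 1)/(4*q + 1)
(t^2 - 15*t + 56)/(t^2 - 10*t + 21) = (t - 8)/(t - 3)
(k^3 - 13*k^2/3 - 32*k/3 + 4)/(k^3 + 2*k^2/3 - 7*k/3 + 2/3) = (k - 6)/(k - 1)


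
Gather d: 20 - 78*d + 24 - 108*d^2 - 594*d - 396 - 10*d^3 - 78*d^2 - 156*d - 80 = -10*d^3 - 186*d^2 - 828*d - 432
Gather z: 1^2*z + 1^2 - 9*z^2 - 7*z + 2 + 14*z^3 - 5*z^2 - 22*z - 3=14*z^3 - 14*z^2 - 28*z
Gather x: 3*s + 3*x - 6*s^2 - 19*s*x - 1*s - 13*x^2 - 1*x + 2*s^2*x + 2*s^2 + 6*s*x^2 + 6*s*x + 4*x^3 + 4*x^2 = -4*s^2 + 2*s + 4*x^3 + x^2*(6*s - 9) + x*(2*s^2 - 13*s + 2)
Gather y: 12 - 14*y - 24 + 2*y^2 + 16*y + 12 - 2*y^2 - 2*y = 0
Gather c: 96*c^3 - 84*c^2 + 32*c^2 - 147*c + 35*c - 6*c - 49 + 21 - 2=96*c^3 - 52*c^2 - 118*c - 30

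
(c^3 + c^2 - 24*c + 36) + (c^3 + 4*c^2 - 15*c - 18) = 2*c^3 + 5*c^2 - 39*c + 18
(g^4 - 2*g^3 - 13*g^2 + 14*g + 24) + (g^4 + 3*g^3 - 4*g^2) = 2*g^4 + g^3 - 17*g^2 + 14*g + 24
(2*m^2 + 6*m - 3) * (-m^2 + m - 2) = -2*m^4 - 4*m^3 + 5*m^2 - 15*m + 6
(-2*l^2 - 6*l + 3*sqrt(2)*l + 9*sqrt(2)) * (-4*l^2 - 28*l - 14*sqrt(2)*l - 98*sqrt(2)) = 8*l^4 + 16*sqrt(2)*l^3 + 80*l^3 + 84*l^2 + 160*sqrt(2)*l^2 - 840*l + 336*sqrt(2)*l - 1764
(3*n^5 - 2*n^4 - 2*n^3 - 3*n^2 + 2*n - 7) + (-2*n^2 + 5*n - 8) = 3*n^5 - 2*n^4 - 2*n^3 - 5*n^2 + 7*n - 15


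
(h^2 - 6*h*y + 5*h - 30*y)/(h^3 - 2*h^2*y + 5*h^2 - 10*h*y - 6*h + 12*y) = (h^2 - 6*h*y + 5*h - 30*y)/(h^3 - 2*h^2*y + 5*h^2 - 10*h*y - 6*h + 12*y)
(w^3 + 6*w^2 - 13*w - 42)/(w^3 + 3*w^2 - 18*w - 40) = (w^2 + 4*w - 21)/(w^2 + w - 20)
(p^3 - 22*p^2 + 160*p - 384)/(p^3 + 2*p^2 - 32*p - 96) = (p^2 - 16*p + 64)/(p^2 + 8*p + 16)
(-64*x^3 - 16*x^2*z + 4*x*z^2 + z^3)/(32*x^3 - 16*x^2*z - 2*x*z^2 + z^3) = (-4*x - z)/(2*x - z)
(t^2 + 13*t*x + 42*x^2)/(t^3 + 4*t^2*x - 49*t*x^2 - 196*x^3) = (-t - 6*x)/(-t^2 + 3*t*x + 28*x^2)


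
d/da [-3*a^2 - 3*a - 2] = -6*a - 3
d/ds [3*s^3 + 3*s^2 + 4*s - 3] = 9*s^2 + 6*s + 4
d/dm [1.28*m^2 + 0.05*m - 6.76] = 2.56*m + 0.05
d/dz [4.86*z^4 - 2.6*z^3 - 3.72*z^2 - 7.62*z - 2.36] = 19.44*z^3 - 7.8*z^2 - 7.44*z - 7.62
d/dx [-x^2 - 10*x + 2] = -2*x - 10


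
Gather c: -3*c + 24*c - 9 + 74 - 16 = 21*c + 49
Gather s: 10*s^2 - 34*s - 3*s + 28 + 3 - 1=10*s^2 - 37*s + 30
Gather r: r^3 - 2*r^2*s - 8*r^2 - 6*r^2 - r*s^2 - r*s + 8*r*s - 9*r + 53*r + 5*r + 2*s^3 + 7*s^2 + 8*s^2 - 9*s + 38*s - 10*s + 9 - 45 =r^3 + r^2*(-2*s - 14) + r*(-s^2 + 7*s + 49) + 2*s^3 + 15*s^2 + 19*s - 36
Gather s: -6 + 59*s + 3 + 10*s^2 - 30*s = 10*s^2 + 29*s - 3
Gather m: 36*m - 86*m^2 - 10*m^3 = -10*m^3 - 86*m^2 + 36*m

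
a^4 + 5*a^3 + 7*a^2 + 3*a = a*(a + 1)^2*(a + 3)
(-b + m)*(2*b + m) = -2*b^2 + b*m + m^2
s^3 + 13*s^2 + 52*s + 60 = (s + 2)*(s + 5)*(s + 6)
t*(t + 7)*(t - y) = t^3 - t^2*y + 7*t^2 - 7*t*y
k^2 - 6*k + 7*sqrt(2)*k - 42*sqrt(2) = (k - 6)*(k + 7*sqrt(2))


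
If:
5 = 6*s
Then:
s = 5/6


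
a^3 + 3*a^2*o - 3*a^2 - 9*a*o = a*(a - 3)*(a + 3*o)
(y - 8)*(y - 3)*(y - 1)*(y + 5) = y^4 - 7*y^3 - 25*y^2 + 151*y - 120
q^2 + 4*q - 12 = (q - 2)*(q + 6)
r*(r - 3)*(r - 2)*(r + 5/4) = r^4 - 15*r^3/4 - r^2/4 + 15*r/2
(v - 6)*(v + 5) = v^2 - v - 30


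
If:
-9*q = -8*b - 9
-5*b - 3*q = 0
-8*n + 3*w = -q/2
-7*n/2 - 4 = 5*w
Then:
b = -9/23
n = -477/2323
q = 15/23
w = -3049/4646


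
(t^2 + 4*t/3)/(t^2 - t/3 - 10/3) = t*(3*t + 4)/(3*t^2 - t - 10)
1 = 1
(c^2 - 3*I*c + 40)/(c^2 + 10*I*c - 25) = (c - 8*I)/(c + 5*I)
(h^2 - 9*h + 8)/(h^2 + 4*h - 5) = (h - 8)/(h + 5)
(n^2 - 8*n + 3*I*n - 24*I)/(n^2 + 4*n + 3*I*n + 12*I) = (n - 8)/(n + 4)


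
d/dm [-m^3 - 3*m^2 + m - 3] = -3*m^2 - 6*m + 1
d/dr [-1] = 0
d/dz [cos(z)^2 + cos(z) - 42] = -sin(z) - sin(2*z)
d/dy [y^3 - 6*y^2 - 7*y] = 3*y^2 - 12*y - 7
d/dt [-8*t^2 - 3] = -16*t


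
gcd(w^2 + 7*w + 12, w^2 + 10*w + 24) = w + 4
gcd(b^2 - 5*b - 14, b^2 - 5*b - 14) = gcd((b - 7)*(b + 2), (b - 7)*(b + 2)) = b^2 - 5*b - 14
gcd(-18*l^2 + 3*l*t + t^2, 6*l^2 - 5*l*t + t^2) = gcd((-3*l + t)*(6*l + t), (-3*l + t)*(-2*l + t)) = -3*l + t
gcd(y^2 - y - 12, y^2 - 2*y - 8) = y - 4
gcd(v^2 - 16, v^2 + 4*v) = v + 4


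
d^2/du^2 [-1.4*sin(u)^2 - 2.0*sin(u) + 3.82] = 2.0*sin(u) - 2.8*cos(2*u)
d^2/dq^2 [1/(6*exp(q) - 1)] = (36*exp(q) + 6)*exp(q)/(6*exp(q) - 1)^3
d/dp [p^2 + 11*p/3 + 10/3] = 2*p + 11/3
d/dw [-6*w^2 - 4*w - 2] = -12*w - 4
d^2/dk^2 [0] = 0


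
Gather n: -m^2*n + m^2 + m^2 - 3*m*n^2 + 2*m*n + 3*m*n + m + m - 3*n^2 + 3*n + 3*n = 2*m^2 + 2*m + n^2*(-3*m - 3) + n*(-m^2 + 5*m + 6)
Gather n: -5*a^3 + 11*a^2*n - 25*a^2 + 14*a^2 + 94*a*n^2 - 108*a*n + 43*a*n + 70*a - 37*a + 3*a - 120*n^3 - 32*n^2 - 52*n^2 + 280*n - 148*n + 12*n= -5*a^3 - 11*a^2 + 36*a - 120*n^3 + n^2*(94*a - 84) + n*(11*a^2 - 65*a + 144)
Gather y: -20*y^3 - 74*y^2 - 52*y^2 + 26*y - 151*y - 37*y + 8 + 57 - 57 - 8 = -20*y^3 - 126*y^2 - 162*y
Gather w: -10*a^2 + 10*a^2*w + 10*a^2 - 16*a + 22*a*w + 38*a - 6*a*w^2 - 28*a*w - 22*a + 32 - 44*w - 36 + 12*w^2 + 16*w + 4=w^2*(12 - 6*a) + w*(10*a^2 - 6*a - 28)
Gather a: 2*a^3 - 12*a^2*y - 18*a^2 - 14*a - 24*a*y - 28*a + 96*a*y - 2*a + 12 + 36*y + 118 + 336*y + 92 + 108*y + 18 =2*a^3 + a^2*(-12*y - 18) + a*(72*y - 44) + 480*y + 240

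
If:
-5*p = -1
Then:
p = 1/5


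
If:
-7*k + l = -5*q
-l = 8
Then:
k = 5*q/7 - 8/7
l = -8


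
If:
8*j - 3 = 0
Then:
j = 3/8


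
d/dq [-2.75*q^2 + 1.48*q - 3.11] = 1.48 - 5.5*q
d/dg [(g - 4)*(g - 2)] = 2*g - 6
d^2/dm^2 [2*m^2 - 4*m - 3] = 4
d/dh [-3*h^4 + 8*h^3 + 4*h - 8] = -12*h^3 + 24*h^2 + 4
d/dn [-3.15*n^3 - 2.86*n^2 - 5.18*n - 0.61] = -9.45*n^2 - 5.72*n - 5.18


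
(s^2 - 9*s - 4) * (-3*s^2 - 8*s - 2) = -3*s^4 + 19*s^3 + 82*s^2 + 50*s + 8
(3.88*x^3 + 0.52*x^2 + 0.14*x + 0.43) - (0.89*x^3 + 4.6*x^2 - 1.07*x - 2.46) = 2.99*x^3 - 4.08*x^2 + 1.21*x + 2.89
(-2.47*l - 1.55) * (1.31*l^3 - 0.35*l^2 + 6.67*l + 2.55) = -3.2357*l^4 - 1.166*l^3 - 15.9324*l^2 - 16.637*l - 3.9525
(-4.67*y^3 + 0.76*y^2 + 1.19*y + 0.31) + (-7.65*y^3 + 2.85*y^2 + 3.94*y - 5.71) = -12.32*y^3 + 3.61*y^2 + 5.13*y - 5.4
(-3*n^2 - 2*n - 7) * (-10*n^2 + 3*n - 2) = 30*n^4 + 11*n^3 + 70*n^2 - 17*n + 14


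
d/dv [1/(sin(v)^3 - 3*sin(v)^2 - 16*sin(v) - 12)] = (-3*sin(v)^2 + 6*sin(v) + 16)*cos(v)/((sin(v) - 6)^2*(sin(v) + 1)^2*(sin(v) + 2)^2)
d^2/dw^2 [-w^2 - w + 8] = -2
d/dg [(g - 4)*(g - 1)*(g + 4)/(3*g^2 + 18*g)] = (g^4 + 12*g^3 + 10*g^2 - 32*g - 96)/(3*g^2*(g^2 + 12*g + 36))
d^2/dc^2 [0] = 0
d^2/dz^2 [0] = 0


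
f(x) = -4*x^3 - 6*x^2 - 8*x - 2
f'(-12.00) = -1592.00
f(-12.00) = 6142.00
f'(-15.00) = -2528.00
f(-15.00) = 12268.00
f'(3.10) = -160.52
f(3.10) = -203.62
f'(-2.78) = -67.38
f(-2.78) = 59.81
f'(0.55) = -18.23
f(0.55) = -8.88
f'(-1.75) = -23.75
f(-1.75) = 15.06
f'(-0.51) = -5.00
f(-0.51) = 1.05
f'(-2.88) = -72.97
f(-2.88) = 66.83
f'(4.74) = -334.49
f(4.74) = -600.71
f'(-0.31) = -5.43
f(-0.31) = 0.02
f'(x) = -12*x^2 - 12*x - 8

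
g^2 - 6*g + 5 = (g - 5)*(g - 1)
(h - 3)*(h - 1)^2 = h^3 - 5*h^2 + 7*h - 3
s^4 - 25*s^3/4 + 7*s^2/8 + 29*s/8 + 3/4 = (s - 6)*(s - 1)*(s + 1/4)*(s + 1/2)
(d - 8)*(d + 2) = d^2 - 6*d - 16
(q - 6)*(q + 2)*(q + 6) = q^3 + 2*q^2 - 36*q - 72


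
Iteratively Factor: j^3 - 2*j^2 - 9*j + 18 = (j - 2)*(j^2 - 9) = (j - 3)*(j - 2)*(j + 3)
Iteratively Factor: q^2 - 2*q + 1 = (q - 1)*(q - 1)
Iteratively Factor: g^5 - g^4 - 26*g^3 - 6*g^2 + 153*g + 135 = (g - 3)*(g^4 + 2*g^3 - 20*g^2 - 66*g - 45) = (g - 3)*(g + 3)*(g^3 - g^2 - 17*g - 15) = (g - 3)*(g + 1)*(g + 3)*(g^2 - 2*g - 15) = (g - 3)*(g + 1)*(g + 3)^2*(g - 5)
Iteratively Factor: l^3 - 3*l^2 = (l)*(l^2 - 3*l) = l^2*(l - 3)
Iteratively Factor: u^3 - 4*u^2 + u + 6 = (u + 1)*(u^2 - 5*u + 6) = (u - 3)*(u + 1)*(u - 2)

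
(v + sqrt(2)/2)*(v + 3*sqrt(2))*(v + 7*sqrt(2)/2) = v^3 + 7*sqrt(2)*v^2 + 55*v/2 + 21*sqrt(2)/2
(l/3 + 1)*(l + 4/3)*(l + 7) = l^3/3 + 34*l^2/9 + 103*l/9 + 28/3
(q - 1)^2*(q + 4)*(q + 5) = q^4 + 7*q^3 + 3*q^2 - 31*q + 20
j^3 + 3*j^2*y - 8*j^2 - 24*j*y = j*(j - 8)*(j + 3*y)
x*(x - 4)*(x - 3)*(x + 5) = x^4 - 2*x^3 - 23*x^2 + 60*x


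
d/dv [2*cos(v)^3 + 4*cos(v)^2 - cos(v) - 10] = (-6*cos(v)^2 - 8*cos(v) + 1)*sin(v)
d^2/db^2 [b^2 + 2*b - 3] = 2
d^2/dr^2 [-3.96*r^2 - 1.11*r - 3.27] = -7.92000000000000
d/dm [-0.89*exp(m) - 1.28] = -0.89*exp(m)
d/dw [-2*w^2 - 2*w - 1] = -4*w - 2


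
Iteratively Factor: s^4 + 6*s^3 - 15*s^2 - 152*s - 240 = (s + 3)*(s^3 + 3*s^2 - 24*s - 80) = (s + 3)*(s + 4)*(s^2 - s - 20) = (s + 3)*(s + 4)^2*(s - 5)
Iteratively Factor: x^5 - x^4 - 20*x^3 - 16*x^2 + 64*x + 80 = (x - 5)*(x^4 + 4*x^3 - 16*x - 16) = (x - 5)*(x + 2)*(x^3 + 2*x^2 - 4*x - 8) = (x - 5)*(x - 2)*(x + 2)*(x^2 + 4*x + 4) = (x - 5)*(x - 2)*(x + 2)^2*(x + 2)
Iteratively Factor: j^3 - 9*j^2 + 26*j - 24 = (j - 4)*(j^2 - 5*j + 6) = (j - 4)*(j - 3)*(j - 2)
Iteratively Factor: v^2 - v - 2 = (v - 2)*(v + 1)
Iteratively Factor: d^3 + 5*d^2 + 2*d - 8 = (d + 2)*(d^2 + 3*d - 4) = (d + 2)*(d + 4)*(d - 1)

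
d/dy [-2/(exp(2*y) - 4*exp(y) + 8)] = 4*(exp(y) - 2)*exp(y)/(exp(2*y) - 4*exp(y) + 8)^2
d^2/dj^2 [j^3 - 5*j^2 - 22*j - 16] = 6*j - 10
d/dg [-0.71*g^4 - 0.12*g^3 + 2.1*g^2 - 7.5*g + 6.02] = -2.84*g^3 - 0.36*g^2 + 4.2*g - 7.5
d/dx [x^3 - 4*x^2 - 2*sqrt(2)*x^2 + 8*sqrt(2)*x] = 3*x^2 - 8*x - 4*sqrt(2)*x + 8*sqrt(2)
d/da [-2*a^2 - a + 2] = -4*a - 1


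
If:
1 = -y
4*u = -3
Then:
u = -3/4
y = -1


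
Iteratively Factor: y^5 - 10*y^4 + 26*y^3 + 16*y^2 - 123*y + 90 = (y - 5)*(y^4 - 5*y^3 + y^2 + 21*y - 18) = (y - 5)*(y - 3)*(y^3 - 2*y^2 - 5*y + 6) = (y - 5)*(y - 3)*(y - 1)*(y^2 - y - 6) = (y - 5)*(y - 3)*(y - 1)*(y + 2)*(y - 3)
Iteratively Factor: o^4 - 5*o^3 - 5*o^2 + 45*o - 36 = (o - 4)*(o^3 - o^2 - 9*o + 9) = (o - 4)*(o - 3)*(o^2 + 2*o - 3) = (o - 4)*(o - 3)*(o + 3)*(o - 1)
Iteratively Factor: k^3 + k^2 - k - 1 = (k + 1)*(k^2 - 1) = (k + 1)^2*(k - 1)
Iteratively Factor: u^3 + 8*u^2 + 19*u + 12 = (u + 1)*(u^2 + 7*u + 12) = (u + 1)*(u + 3)*(u + 4)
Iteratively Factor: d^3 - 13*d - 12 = (d + 3)*(d^2 - 3*d - 4) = (d + 1)*(d + 3)*(d - 4)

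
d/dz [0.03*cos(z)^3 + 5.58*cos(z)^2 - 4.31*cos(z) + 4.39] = (-0.09*cos(z)^2 - 11.16*cos(z) + 4.31)*sin(z)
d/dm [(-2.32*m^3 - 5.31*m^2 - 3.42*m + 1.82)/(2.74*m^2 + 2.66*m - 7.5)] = (-6.3568*m^4 - 12.3424*m^3 + 47.4462*m^2 + 69.6764*m + 20.8088)/(7.5076*m^4 + 14.5768*m^3 - 34.0244*m^2 - 39.9*m + 56.25)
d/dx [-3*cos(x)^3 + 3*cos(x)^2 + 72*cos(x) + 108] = 3*(3*cos(x)^2 - 2*cos(x) - 24)*sin(x)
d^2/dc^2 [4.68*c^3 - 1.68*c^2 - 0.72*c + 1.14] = 28.08*c - 3.36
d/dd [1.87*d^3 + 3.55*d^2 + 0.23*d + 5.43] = 5.61*d^2 + 7.1*d + 0.23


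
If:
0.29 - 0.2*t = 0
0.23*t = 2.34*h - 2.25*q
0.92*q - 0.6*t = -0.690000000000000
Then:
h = 0.33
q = 0.20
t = 1.45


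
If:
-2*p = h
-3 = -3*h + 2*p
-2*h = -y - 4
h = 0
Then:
No Solution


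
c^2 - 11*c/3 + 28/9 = (c - 7/3)*(c - 4/3)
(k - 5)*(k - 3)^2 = k^3 - 11*k^2 + 39*k - 45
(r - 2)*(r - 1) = r^2 - 3*r + 2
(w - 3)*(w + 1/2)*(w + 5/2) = w^3 - 31*w/4 - 15/4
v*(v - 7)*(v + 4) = v^3 - 3*v^2 - 28*v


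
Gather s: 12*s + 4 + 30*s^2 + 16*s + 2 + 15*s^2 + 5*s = 45*s^2 + 33*s + 6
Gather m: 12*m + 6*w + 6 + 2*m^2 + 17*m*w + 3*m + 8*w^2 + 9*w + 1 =2*m^2 + m*(17*w + 15) + 8*w^2 + 15*w + 7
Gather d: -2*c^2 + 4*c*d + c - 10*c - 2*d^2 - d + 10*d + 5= -2*c^2 - 9*c - 2*d^2 + d*(4*c + 9) + 5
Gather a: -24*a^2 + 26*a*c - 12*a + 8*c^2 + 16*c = -24*a^2 + a*(26*c - 12) + 8*c^2 + 16*c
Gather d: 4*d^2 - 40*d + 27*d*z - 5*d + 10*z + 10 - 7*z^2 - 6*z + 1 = 4*d^2 + d*(27*z - 45) - 7*z^2 + 4*z + 11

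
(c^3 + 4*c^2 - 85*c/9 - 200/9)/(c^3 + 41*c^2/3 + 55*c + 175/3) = (c - 8/3)/(c + 7)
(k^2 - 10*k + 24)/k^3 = (k^2 - 10*k + 24)/k^3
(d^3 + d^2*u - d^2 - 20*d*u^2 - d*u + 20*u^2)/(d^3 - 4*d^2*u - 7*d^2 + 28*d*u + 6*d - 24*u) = (d + 5*u)/(d - 6)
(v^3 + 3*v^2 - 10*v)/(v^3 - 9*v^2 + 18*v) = (v^2 + 3*v - 10)/(v^2 - 9*v + 18)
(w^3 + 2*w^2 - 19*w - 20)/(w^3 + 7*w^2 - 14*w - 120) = (w + 1)/(w + 6)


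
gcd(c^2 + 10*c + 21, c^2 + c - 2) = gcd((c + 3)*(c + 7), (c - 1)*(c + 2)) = 1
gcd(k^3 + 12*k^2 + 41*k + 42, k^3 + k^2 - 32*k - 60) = k + 2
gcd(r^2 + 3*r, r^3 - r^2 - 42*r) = r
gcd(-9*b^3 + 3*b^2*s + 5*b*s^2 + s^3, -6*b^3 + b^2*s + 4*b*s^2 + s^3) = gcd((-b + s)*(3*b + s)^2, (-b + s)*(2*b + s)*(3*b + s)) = -3*b^2 + 2*b*s + s^2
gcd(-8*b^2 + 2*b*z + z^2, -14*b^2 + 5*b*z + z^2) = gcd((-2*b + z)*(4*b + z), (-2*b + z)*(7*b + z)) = -2*b + z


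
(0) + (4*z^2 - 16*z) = 4*z^2 - 16*z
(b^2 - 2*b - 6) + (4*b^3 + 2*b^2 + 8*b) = 4*b^3 + 3*b^2 + 6*b - 6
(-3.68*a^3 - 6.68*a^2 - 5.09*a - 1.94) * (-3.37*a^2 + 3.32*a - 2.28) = 12.4016*a^5 + 10.294*a^4 + 3.3661*a^3 + 4.8694*a^2 + 5.1644*a + 4.4232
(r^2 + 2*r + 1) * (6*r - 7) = 6*r^3 + 5*r^2 - 8*r - 7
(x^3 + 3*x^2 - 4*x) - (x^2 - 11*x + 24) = x^3 + 2*x^2 + 7*x - 24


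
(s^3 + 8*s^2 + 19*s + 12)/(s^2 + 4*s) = s + 4 + 3/s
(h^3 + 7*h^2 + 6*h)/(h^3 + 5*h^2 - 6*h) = (h + 1)/(h - 1)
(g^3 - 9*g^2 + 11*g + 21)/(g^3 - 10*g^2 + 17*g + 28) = (g - 3)/(g - 4)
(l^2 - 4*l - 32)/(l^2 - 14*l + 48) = (l + 4)/(l - 6)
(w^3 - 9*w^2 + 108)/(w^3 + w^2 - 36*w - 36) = (w^2 - 3*w - 18)/(w^2 + 7*w + 6)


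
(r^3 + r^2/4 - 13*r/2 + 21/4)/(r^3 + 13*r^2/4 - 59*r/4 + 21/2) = (r + 3)/(r + 6)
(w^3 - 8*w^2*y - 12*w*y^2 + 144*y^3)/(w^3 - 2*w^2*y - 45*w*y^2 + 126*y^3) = (-w^2 + 2*w*y + 24*y^2)/(-w^2 - 4*w*y + 21*y^2)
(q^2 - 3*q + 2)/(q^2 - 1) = (q - 2)/(q + 1)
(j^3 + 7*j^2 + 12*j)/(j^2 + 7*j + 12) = j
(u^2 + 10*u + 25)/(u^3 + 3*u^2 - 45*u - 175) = 1/(u - 7)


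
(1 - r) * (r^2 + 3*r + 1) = -r^3 - 2*r^2 + 2*r + 1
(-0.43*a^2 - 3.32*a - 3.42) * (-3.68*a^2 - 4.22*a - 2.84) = 1.5824*a^4 + 14.0322*a^3 + 27.8172*a^2 + 23.8612*a + 9.7128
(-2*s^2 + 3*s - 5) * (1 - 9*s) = 18*s^3 - 29*s^2 + 48*s - 5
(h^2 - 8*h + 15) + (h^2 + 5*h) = 2*h^2 - 3*h + 15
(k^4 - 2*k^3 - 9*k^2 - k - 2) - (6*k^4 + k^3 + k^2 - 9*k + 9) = -5*k^4 - 3*k^3 - 10*k^2 + 8*k - 11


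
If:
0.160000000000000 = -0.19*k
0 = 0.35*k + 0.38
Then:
No Solution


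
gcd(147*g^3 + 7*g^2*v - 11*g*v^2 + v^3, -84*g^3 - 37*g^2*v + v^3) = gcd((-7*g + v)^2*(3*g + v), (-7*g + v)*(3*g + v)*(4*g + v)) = -21*g^2 - 4*g*v + v^2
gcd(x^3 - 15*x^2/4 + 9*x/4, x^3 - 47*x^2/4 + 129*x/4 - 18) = x^2 - 15*x/4 + 9/4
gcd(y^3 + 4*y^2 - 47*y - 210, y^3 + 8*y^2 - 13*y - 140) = y + 5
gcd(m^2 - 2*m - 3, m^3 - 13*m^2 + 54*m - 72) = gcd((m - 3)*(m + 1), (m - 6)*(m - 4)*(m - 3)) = m - 3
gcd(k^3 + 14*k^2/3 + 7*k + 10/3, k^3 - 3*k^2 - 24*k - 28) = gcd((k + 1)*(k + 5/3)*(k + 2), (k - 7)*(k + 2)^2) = k + 2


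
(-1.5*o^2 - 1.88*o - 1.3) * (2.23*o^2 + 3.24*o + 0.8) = -3.345*o^4 - 9.0524*o^3 - 10.1902*o^2 - 5.716*o - 1.04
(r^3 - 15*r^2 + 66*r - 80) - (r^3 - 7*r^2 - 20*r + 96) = -8*r^2 + 86*r - 176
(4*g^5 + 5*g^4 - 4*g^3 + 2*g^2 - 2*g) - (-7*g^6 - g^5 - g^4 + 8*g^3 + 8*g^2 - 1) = 7*g^6 + 5*g^5 + 6*g^4 - 12*g^3 - 6*g^2 - 2*g + 1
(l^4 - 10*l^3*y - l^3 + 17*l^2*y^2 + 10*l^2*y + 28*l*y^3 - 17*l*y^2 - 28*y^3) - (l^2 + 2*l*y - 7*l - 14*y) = l^4 - 10*l^3*y - l^3 + 17*l^2*y^2 + 10*l^2*y - l^2 + 28*l*y^3 - 17*l*y^2 - 2*l*y + 7*l - 28*y^3 + 14*y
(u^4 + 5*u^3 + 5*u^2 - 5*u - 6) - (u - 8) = u^4 + 5*u^3 + 5*u^2 - 6*u + 2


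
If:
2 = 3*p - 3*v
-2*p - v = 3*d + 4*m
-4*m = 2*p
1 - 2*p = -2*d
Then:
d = 1/24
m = -13/48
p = 13/24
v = -1/8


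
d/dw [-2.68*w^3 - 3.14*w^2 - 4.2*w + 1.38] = -8.04*w^2 - 6.28*w - 4.2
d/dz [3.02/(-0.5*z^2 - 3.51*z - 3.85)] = (3.02*z + 10.6002)/(0.5*z^2 + 3.51*z + 3.85)^2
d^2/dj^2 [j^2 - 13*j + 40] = 2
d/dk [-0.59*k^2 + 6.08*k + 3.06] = 6.08 - 1.18*k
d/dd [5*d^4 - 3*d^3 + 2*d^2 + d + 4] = 20*d^3 - 9*d^2 + 4*d + 1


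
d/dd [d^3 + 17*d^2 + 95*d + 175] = 3*d^2 + 34*d + 95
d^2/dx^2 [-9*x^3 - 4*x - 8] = -54*x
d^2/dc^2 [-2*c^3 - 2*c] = -12*c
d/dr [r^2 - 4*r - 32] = 2*r - 4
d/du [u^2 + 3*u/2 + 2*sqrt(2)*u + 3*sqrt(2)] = 2*u + 3/2 + 2*sqrt(2)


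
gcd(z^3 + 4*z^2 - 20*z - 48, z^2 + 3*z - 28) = z - 4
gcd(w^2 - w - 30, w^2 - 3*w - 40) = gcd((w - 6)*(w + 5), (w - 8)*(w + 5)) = w + 5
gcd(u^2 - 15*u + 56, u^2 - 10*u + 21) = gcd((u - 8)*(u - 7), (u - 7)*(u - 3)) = u - 7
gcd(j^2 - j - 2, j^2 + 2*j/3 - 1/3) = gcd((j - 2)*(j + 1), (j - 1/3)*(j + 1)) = j + 1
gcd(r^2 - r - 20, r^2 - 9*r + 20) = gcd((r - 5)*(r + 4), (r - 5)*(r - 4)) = r - 5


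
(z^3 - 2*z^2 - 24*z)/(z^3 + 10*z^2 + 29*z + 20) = z*(z - 6)/(z^2 + 6*z + 5)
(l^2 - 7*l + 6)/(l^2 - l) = (l - 6)/l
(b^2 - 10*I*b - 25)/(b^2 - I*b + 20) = (b - 5*I)/(b + 4*I)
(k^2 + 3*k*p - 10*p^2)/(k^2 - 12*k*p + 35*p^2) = (k^2 + 3*k*p - 10*p^2)/(k^2 - 12*k*p + 35*p^2)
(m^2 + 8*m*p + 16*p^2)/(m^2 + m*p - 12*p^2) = (-m - 4*p)/(-m + 3*p)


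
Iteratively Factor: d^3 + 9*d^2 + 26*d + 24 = (d + 2)*(d^2 + 7*d + 12) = (d + 2)*(d + 4)*(d + 3)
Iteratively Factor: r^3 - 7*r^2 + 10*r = (r - 5)*(r^2 - 2*r) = (r - 5)*(r - 2)*(r)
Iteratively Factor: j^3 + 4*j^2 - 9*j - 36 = (j + 4)*(j^2 - 9) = (j - 3)*(j + 4)*(j + 3)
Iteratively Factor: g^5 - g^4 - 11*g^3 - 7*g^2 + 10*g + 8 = (g + 2)*(g^4 - 3*g^3 - 5*g^2 + 3*g + 4) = (g + 1)*(g + 2)*(g^3 - 4*g^2 - g + 4) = (g + 1)^2*(g + 2)*(g^2 - 5*g + 4) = (g - 4)*(g + 1)^2*(g + 2)*(g - 1)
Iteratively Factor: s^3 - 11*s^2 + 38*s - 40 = (s - 4)*(s^2 - 7*s + 10) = (s - 5)*(s - 4)*(s - 2)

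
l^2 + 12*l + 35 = (l + 5)*(l + 7)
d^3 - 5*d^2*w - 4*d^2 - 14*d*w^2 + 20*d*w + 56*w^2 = (d - 4)*(d - 7*w)*(d + 2*w)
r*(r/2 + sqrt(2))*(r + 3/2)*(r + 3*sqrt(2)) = r^4/2 + 3*r^3/4 + 5*sqrt(2)*r^3/2 + 15*sqrt(2)*r^2/4 + 6*r^2 + 9*r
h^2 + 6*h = h*(h + 6)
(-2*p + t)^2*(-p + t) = -4*p^3 + 8*p^2*t - 5*p*t^2 + t^3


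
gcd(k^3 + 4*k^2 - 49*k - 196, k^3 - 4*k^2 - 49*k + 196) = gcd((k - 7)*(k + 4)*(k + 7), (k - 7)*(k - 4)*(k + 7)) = k^2 - 49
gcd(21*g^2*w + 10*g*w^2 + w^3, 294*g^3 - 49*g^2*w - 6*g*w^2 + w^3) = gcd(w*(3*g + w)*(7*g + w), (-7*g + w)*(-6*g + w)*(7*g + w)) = 7*g + w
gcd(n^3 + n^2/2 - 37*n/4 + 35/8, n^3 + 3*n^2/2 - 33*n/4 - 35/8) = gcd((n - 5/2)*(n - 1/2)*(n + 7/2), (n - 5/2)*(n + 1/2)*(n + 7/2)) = n^2 + n - 35/4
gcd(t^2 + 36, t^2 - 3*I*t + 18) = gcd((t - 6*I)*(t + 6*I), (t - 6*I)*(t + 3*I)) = t - 6*I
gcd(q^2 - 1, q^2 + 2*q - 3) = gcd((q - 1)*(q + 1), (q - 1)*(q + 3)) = q - 1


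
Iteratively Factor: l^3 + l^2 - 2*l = (l - 1)*(l^2 + 2*l) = l*(l - 1)*(l + 2)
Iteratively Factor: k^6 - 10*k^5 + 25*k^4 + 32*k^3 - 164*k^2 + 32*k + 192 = (k - 2)*(k^5 - 8*k^4 + 9*k^3 + 50*k^2 - 64*k - 96) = (k - 2)*(k + 1)*(k^4 - 9*k^3 + 18*k^2 + 32*k - 96) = (k - 3)*(k - 2)*(k + 1)*(k^3 - 6*k^2 + 32) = (k - 4)*(k - 3)*(k - 2)*(k + 1)*(k^2 - 2*k - 8) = (k - 4)^2*(k - 3)*(k - 2)*(k + 1)*(k + 2)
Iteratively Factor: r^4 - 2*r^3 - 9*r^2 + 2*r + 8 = (r - 4)*(r^3 + 2*r^2 - r - 2) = (r - 4)*(r + 2)*(r^2 - 1) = (r - 4)*(r + 1)*(r + 2)*(r - 1)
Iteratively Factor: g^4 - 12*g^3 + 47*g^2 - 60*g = (g)*(g^3 - 12*g^2 + 47*g - 60) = g*(g - 5)*(g^2 - 7*g + 12) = g*(g - 5)*(g - 3)*(g - 4)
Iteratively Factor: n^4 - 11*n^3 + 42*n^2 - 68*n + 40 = (n - 2)*(n^3 - 9*n^2 + 24*n - 20) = (n - 2)^2*(n^2 - 7*n + 10) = (n - 5)*(n - 2)^2*(n - 2)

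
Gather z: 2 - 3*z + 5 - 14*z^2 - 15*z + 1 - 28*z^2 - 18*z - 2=-42*z^2 - 36*z + 6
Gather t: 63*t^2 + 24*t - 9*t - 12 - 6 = 63*t^2 + 15*t - 18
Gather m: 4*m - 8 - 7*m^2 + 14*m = -7*m^2 + 18*m - 8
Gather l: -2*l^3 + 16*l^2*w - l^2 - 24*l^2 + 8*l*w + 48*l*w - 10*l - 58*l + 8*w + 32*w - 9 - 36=-2*l^3 + l^2*(16*w - 25) + l*(56*w - 68) + 40*w - 45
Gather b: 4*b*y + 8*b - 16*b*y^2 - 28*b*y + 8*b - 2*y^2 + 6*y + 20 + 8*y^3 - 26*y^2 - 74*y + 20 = b*(-16*y^2 - 24*y + 16) + 8*y^3 - 28*y^2 - 68*y + 40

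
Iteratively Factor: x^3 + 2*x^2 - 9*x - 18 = (x + 3)*(x^2 - x - 6) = (x + 2)*(x + 3)*(x - 3)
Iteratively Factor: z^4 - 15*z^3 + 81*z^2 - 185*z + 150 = (z - 5)*(z^3 - 10*z^2 + 31*z - 30) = (z - 5)*(z - 2)*(z^2 - 8*z + 15) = (z - 5)*(z - 3)*(z - 2)*(z - 5)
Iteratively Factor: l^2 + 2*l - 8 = (l - 2)*(l + 4)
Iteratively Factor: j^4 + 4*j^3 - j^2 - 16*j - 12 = (j + 2)*(j^3 + 2*j^2 - 5*j - 6) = (j + 2)*(j + 3)*(j^2 - j - 2) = (j + 1)*(j + 2)*(j + 3)*(j - 2)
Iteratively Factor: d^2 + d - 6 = (d - 2)*(d + 3)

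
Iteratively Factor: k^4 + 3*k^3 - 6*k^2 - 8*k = (k - 2)*(k^3 + 5*k^2 + 4*k) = (k - 2)*(k + 4)*(k^2 + k) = k*(k - 2)*(k + 4)*(k + 1)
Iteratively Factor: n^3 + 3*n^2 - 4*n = (n)*(n^2 + 3*n - 4) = n*(n + 4)*(n - 1)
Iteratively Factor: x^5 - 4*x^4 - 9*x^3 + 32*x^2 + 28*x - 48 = (x - 4)*(x^4 - 9*x^2 - 4*x + 12) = (x - 4)*(x + 2)*(x^3 - 2*x^2 - 5*x + 6) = (x - 4)*(x - 3)*(x + 2)*(x^2 + x - 2) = (x - 4)*(x - 3)*(x - 1)*(x + 2)*(x + 2)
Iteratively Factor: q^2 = (q)*(q)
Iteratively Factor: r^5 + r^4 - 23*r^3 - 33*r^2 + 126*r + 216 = (r + 3)*(r^4 - 2*r^3 - 17*r^2 + 18*r + 72) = (r - 4)*(r + 3)*(r^3 + 2*r^2 - 9*r - 18) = (r - 4)*(r - 3)*(r + 3)*(r^2 + 5*r + 6) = (r - 4)*(r - 3)*(r + 3)^2*(r + 2)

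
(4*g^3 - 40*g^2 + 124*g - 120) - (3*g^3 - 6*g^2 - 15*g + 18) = g^3 - 34*g^2 + 139*g - 138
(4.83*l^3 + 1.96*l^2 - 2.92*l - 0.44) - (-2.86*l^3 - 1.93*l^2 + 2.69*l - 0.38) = 7.69*l^3 + 3.89*l^2 - 5.61*l - 0.06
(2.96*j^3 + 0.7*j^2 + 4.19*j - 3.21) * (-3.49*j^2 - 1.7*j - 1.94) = -10.3304*j^5 - 7.475*j^4 - 21.5555*j^3 + 2.7219*j^2 - 2.6716*j + 6.2274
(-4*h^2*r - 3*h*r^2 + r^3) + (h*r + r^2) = -4*h^2*r - 3*h*r^2 + h*r + r^3 + r^2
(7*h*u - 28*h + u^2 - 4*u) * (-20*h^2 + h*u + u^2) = -140*h^3*u + 560*h^3 - 13*h^2*u^2 + 52*h^2*u + 8*h*u^3 - 32*h*u^2 + u^4 - 4*u^3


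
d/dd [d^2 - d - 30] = 2*d - 1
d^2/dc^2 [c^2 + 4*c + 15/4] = 2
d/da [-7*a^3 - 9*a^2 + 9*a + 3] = -21*a^2 - 18*a + 9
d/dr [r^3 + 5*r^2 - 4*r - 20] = 3*r^2 + 10*r - 4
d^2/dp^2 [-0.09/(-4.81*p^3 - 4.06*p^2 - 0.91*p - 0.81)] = (-(2.5974*p + 0.7308)*(4.81*p^3 + 4.06*p^2 + 0.91*p + 0.81) + 0.09*(14.43*p^2 + 8.12*p + 0.91)*(28.86*p^2 + 16.24*p + 1.82))/(4.81*p^3 + 4.06*p^2 + 0.91*p + 0.81)^3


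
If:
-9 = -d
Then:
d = 9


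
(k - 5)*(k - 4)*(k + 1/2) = k^3 - 17*k^2/2 + 31*k/2 + 10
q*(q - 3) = q^2 - 3*q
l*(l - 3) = l^2 - 3*l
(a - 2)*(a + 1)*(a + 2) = a^3 + a^2 - 4*a - 4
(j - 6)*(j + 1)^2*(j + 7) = j^4 + 3*j^3 - 39*j^2 - 83*j - 42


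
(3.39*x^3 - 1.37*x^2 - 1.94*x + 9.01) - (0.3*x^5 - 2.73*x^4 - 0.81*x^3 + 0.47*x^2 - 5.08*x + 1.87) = -0.3*x^5 + 2.73*x^4 + 4.2*x^3 - 1.84*x^2 + 3.14*x + 7.14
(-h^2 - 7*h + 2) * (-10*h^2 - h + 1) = 10*h^4 + 71*h^3 - 14*h^2 - 9*h + 2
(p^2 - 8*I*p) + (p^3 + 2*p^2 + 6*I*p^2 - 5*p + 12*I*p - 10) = p^3 + 3*p^2 + 6*I*p^2 - 5*p + 4*I*p - 10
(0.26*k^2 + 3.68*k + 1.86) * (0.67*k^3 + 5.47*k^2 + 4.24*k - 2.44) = 0.1742*k^5 + 3.8878*k^4 + 22.4782*k^3 + 25.143*k^2 - 1.0928*k - 4.5384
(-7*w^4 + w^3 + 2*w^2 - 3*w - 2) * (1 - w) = 7*w^5 - 8*w^4 - w^3 + 5*w^2 - w - 2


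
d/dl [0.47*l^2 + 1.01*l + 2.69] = 0.94*l + 1.01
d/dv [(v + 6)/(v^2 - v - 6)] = (v^2 - v - (v + 6)*(2*v - 1) - 6)/(-v^2 + v + 6)^2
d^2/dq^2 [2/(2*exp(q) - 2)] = (exp(q) + 1)*exp(q)/(exp(q) - 1)^3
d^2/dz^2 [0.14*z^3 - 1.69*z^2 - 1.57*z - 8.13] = 0.84*z - 3.38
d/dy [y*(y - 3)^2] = 3*(y - 3)*(y - 1)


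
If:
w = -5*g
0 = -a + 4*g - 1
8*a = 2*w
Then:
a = -5/21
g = 4/21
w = -20/21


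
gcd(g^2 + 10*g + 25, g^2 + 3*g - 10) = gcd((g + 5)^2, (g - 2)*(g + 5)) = g + 5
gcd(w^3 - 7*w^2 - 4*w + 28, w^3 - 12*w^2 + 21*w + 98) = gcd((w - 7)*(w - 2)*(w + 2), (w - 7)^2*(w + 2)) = w^2 - 5*w - 14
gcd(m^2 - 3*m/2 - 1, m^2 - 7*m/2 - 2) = m + 1/2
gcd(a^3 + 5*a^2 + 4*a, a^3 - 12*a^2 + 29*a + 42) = a + 1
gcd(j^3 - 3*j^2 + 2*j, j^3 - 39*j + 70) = j - 2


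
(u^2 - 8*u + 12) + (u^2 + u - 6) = 2*u^2 - 7*u + 6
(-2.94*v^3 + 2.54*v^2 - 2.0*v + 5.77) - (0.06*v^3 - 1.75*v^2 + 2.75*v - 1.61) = -3.0*v^3 + 4.29*v^2 - 4.75*v + 7.38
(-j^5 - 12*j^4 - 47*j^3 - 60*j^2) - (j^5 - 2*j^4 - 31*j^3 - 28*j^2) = -2*j^5 - 10*j^4 - 16*j^3 - 32*j^2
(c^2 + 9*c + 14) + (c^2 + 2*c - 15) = 2*c^2 + 11*c - 1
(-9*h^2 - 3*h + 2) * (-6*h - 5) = 54*h^3 + 63*h^2 + 3*h - 10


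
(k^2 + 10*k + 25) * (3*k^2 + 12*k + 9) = 3*k^4 + 42*k^3 + 204*k^2 + 390*k + 225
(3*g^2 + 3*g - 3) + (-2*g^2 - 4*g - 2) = g^2 - g - 5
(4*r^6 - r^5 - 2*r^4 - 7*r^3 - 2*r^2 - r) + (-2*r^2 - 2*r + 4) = 4*r^6 - r^5 - 2*r^4 - 7*r^3 - 4*r^2 - 3*r + 4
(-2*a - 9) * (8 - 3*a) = 6*a^2 + 11*a - 72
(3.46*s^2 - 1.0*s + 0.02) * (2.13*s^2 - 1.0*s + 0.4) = 7.3698*s^4 - 5.59*s^3 + 2.4266*s^2 - 0.42*s + 0.008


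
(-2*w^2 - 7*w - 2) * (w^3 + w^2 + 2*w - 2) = -2*w^5 - 9*w^4 - 13*w^3 - 12*w^2 + 10*w + 4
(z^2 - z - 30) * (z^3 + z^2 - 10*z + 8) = z^5 - 41*z^3 - 12*z^2 + 292*z - 240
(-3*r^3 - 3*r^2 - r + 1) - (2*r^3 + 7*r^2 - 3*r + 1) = -5*r^3 - 10*r^2 + 2*r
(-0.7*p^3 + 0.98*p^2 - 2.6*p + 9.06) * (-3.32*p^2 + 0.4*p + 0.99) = 2.324*p^5 - 3.5336*p^4 + 8.331*p^3 - 30.149*p^2 + 1.05*p + 8.9694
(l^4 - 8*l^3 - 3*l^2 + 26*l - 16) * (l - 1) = l^5 - 9*l^4 + 5*l^3 + 29*l^2 - 42*l + 16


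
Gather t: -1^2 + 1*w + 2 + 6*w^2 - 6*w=6*w^2 - 5*w + 1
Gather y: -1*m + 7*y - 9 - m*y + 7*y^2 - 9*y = -m + 7*y^2 + y*(-m - 2) - 9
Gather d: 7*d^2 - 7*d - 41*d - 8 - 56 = 7*d^2 - 48*d - 64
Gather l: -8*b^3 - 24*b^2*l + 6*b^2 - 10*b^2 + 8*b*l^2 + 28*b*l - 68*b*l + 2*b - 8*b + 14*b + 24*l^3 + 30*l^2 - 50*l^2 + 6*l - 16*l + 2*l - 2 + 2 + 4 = -8*b^3 - 4*b^2 + 8*b + 24*l^3 + l^2*(8*b - 20) + l*(-24*b^2 - 40*b - 8) + 4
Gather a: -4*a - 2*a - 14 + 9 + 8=3 - 6*a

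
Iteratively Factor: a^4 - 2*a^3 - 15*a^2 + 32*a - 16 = (a - 4)*(a^3 + 2*a^2 - 7*a + 4) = (a - 4)*(a - 1)*(a^2 + 3*a - 4) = (a - 4)*(a - 1)^2*(a + 4)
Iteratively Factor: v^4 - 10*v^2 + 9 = (v - 3)*(v^3 + 3*v^2 - v - 3) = (v - 3)*(v + 1)*(v^2 + 2*v - 3) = (v - 3)*(v + 1)*(v + 3)*(v - 1)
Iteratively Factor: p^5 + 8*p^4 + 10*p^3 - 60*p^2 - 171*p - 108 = (p + 3)*(p^4 + 5*p^3 - 5*p^2 - 45*p - 36) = (p - 3)*(p + 3)*(p^3 + 8*p^2 + 19*p + 12) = (p - 3)*(p + 3)^2*(p^2 + 5*p + 4) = (p - 3)*(p + 1)*(p + 3)^2*(p + 4)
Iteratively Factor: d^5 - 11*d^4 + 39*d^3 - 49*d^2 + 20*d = (d - 1)*(d^4 - 10*d^3 + 29*d^2 - 20*d) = (d - 1)^2*(d^3 - 9*d^2 + 20*d) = (d - 4)*(d - 1)^2*(d^2 - 5*d) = d*(d - 4)*(d - 1)^2*(d - 5)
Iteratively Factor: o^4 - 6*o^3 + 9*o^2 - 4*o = (o - 1)*(o^3 - 5*o^2 + 4*o) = o*(o - 1)*(o^2 - 5*o + 4) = o*(o - 1)^2*(o - 4)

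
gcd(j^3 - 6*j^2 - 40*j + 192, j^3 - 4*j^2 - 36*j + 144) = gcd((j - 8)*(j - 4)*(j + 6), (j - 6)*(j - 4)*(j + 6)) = j^2 + 2*j - 24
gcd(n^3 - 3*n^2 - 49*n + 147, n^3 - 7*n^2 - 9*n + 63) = n^2 - 10*n + 21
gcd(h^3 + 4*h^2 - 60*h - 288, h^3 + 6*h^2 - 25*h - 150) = h + 6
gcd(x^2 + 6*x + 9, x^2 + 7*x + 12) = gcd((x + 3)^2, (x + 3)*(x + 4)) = x + 3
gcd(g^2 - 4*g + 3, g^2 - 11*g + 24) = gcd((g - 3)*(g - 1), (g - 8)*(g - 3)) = g - 3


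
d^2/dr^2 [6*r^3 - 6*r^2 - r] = 36*r - 12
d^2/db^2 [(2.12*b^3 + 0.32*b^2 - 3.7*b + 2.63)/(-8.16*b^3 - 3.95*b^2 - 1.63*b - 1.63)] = (4.54747350886464e-13*b^7 + 94.0488959999998*b^6 + 1647.386496*b^5 - 1021.981248*b^4 - 1259.547772*b^3 - 1068.083442*b^2 - 68.443374*b - 1.47025999999999)/(543.338496*b^9 + 789.03936*b^8 + 707.552784*b^7 + 702.462419*b^6 + 456.566097*b^5 + 237.862314*b^4 + 132.340189*b^3 + 44.476506*b^2 + 12.992241*b + 4.330747)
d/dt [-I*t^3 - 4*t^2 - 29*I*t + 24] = -3*I*t^2 - 8*t - 29*I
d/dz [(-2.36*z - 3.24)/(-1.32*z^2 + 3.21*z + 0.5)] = (-3.1152*z^2 - 8.5536*z + 9.2204)/(1.7424*z^4 - 8.4744*z^3 + 8.9841*z^2 + 3.21*z + 0.25)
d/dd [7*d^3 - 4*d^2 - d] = 21*d^2 - 8*d - 1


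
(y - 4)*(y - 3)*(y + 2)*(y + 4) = y^4 - y^3 - 22*y^2 + 16*y + 96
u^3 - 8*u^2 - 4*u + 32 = (u - 8)*(u - 2)*(u + 2)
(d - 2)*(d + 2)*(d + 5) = d^3 + 5*d^2 - 4*d - 20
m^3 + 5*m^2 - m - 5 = (m - 1)*(m + 1)*(m + 5)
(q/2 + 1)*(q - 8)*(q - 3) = q^3/2 - 9*q^2/2 + q + 24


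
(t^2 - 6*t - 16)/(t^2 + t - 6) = (t^2 - 6*t - 16)/(t^2 + t - 6)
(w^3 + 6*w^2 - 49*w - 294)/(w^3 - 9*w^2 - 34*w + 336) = (w + 7)/(w - 8)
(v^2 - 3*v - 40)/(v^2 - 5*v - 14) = (-v^2 + 3*v + 40)/(-v^2 + 5*v + 14)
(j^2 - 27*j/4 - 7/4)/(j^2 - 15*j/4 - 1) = (j - 7)/(j - 4)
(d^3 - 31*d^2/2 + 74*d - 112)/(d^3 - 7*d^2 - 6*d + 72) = (d^2 - 23*d/2 + 28)/(d^2 - 3*d - 18)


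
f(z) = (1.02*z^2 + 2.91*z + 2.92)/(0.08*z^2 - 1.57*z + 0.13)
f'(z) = (1.57 - 0.16*z)*(1.02*z^2 + 2.91*z + 2.92)/(0.08*z^2 - 1.57*z + 0.13)^2 + (2.04*z + 2.91)/(0.08*z^2 - 1.57*z + 0.13) = (-1.8342*z^2 - 0.202*z + 4.9627)/(0.0064*z^4 - 0.2512*z^3 + 2.4857*z^2 - 0.4082*z + 0.0169)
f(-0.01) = 19.84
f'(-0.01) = 233.84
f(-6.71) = 2.06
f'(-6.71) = -0.37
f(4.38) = -6.76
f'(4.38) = -1.15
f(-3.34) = 0.73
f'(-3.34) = -0.38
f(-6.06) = 1.81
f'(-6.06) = -0.39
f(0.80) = -5.49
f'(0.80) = 3.14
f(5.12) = -7.67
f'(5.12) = -1.31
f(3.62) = -5.95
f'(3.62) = -0.98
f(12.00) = -25.69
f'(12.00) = -5.06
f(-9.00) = 2.86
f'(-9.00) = -0.33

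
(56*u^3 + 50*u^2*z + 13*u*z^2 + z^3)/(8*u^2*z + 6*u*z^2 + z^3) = (7*u + z)/z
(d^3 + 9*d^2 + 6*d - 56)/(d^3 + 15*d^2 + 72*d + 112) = (d - 2)/(d + 4)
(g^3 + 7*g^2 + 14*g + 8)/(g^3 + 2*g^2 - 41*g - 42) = (g^2 + 6*g + 8)/(g^2 + g - 42)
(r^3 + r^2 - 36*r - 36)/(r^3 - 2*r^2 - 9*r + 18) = (r^3 + r^2 - 36*r - 36)/(r^3 - 2*r^2 - 9*r + 18)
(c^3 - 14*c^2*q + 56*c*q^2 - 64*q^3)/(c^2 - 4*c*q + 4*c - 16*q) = (c^2 - 10*c*q + 16*q^2)/(c + 4)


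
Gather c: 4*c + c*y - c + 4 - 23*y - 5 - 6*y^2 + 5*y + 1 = c*(y + 3) - 6*y^2 - 18*y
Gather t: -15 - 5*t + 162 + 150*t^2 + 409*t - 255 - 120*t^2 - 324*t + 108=30*t^2 + 80*t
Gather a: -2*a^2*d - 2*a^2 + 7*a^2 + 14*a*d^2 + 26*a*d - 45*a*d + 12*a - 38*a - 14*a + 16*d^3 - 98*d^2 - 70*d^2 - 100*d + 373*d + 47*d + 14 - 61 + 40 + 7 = a^2*(5 - 2*d) + a*(14*d^2 - 19*d - 40) + 16*d^3 - 168*d^2 + 320*d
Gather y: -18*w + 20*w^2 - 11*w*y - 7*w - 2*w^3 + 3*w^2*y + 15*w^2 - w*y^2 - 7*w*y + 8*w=-2*w^3 + 35*w^2 - w*y^2 - 17*w + y*(3*w^2 - 18*w)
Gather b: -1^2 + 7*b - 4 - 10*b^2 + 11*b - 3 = -10*b^2 + 18*b - 8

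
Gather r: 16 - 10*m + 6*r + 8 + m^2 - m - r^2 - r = m^2 - 11*m - r^2 + 5*r + 24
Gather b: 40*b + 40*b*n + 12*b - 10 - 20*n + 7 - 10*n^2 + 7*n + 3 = b*(40*n + 52) - 10*n^2 - 13*n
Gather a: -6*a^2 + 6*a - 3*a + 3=-6*a^2 + 3*a + 3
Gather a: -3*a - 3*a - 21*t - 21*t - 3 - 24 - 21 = -6*a - 42*t - 48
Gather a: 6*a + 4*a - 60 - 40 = 10*a - 100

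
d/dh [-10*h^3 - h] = -30*h^2 - 1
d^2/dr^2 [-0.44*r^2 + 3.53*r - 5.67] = -0.880000000000000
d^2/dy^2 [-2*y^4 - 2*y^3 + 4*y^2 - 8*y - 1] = -24*y^2 - 12*y + 8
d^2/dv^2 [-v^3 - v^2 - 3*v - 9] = -6*v - 2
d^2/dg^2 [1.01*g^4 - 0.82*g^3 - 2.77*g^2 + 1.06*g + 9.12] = 12.12*g^2 - 4.92*g - 5.54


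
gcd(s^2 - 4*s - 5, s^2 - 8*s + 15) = s - 5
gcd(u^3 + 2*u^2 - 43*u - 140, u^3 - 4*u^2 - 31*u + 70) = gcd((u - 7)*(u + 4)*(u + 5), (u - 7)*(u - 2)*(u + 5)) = u^2 - 2*u - 35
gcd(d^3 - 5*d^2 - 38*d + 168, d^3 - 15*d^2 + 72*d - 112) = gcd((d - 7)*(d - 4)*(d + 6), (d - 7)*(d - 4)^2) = d^2 - 11*d + 28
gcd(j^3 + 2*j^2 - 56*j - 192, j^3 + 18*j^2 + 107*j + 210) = j + 6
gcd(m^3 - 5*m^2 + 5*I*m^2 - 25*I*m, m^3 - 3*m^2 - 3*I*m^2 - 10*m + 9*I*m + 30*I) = m - 5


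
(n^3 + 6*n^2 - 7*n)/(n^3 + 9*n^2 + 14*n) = (n - 1)/(n + 2)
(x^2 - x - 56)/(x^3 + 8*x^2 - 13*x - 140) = (x - 8)/(x^2 + x - 20)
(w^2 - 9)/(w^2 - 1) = (w^2 - 9)/(w^2 - 1)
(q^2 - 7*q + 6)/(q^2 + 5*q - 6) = (q - 6)/(q + 6)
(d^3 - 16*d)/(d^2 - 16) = d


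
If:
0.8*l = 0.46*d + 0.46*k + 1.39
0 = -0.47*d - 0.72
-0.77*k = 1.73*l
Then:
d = -1.53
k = -0.84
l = 0.37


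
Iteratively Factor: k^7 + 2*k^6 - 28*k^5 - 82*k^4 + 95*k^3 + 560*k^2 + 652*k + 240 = (k + 1)*(k^6 + k^5 - 29*k^4 - 53*k^3 + 148*k^2 + 412*k + 240) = (k + 1)^2*(k^5 - 29*k^3 - 24*k^2 + 172*k + 240) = (k - 5)*(k + 1)^2*(k^4 + 5*k^3 - 4*k^2 - 44*k - 48) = (k - 5)*(k - 3)*(k + 1)^2*(k^3 + 8*k^2 + 20*k + 16) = (k - 5)*(k - 3)*(k + 1)^2*(k + 4)*(k^2 + 4*k + 4) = (k - 5)*(k - 3)*(k + 1)^2*(k + 2)*(k + 4)*(k + 2)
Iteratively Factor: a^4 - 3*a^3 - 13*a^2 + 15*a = (a + 3)*(a^3 - 6*a^2 + 5*a) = a*(a + 3)*(a^2 - 6*a + 5) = a*(a - 1)*(a + 3)*(a - 5)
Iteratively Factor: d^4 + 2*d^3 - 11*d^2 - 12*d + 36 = (d - 2)*(d^3 + 4*d^2 - 3*d - 18) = (d - 2)*(d + 3)*(d^2 + d - 6) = (d - 2)*(d + 3)^2*(d - 2)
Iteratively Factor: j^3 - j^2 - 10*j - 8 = (j - 4)*(j^2 + 3*j + 2) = (j - 4)*(j + 2)*(j + 1)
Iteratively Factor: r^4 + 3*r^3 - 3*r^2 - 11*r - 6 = (r + 1)*(r^3 + 2*r^2 - 5*r - 6) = (r + 1)*(r + 3)*(r^2 - r - 2) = (r - 2)*(r + 1)*(r + 3)*(r + 1)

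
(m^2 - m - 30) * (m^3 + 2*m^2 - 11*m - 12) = m^5 + m^4 - 43*m^3 - 61*m^2 + 342*m + 360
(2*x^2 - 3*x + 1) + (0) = 2*x^2 - 3*x + 1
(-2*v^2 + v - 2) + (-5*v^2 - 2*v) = -7*v^2 - v - 2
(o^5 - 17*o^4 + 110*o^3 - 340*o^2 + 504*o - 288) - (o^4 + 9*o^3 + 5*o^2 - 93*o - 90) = o^5 - 18*o^4 + 101*o^3 - 345*o^2 + 597*o - 198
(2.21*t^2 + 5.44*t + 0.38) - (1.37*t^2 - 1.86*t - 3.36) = 0.84*t^2 + 7.3*t + 3.74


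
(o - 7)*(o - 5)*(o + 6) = o^3 - 6*o^2 - 37*o + 210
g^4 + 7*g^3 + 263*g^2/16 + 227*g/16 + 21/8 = (g + 1/4)*(g + 7/4)*(g + 2)*(g + 3)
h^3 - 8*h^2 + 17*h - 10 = (h - 5)*(h - 2)*(h - 1)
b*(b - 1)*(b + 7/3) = b^3 + 4*b^2/3 - 7*b/3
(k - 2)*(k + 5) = k^2 + 3*k - 10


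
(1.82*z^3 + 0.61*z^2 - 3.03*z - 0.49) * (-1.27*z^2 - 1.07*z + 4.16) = -2.3114*z^5 - 2.7221*z^4 + 10.7666*z^3 + 6.402*z^2 - 12.0805*z - 2.0384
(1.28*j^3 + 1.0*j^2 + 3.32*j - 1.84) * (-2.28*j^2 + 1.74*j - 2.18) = -2.9184*j^5 - 0.0528*j^4 - 8.62*j^3 + 7.792*j^2 - 10.4392*j + 4.0112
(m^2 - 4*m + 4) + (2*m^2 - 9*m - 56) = 3*m^2 - 13*m - 52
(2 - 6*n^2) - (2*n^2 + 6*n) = -8*n^2 - 6*n + 2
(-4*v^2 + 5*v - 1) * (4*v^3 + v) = -16*v^5 + 20*v^4 - 8*v^3 + 5*v^2 - v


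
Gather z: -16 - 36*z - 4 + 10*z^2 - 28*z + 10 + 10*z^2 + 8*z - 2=20*z^2 - 56*z - 12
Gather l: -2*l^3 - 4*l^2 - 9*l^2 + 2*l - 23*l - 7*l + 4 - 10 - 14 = -2*l^3 - 13*l^2 - 28*l - 20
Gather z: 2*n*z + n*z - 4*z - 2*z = z*(3*n - 6)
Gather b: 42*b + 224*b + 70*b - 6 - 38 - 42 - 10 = 336*b - 96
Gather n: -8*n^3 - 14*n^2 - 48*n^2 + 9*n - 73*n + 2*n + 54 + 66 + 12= -8*n^3 - 62*n^2 - 62*n + 132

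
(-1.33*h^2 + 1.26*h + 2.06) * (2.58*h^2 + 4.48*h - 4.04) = -3.4314*h^4 - 2.7076*h^3 + 16.3328*h^2 + 4.1384*h - 8.3224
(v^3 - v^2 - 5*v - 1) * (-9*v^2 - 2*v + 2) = -9*v^5 + 7*v^4 + 49*v^3 + 17*v^2 - 8*v - 2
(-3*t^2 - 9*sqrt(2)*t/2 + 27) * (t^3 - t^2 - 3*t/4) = -3*t^5 - 9*sqrt(2)*t^4/2 + 3*t^4 + 9*sqrt(2)*t^3/2 + 117*t^3/4 - 27*t^2 + 27*sqrt(2)*t^2/8 - 81*t/4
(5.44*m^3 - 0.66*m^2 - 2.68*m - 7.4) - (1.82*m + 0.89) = 5.44*m^3 - 0.66*m^2 - 4.5*m - 8.29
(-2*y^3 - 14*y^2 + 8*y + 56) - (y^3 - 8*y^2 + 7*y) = -3*y^3 - 6*y^2 + y + 56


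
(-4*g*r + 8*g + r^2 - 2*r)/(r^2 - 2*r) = (-4*g + r)/r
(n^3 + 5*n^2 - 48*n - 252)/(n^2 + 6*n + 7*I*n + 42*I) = (n^2 - n - 42)/(n + 7*I)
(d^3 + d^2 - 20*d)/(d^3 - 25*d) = (d - 4)/(d - 5)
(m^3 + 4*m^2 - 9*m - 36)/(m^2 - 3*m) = m + 7 + 12/m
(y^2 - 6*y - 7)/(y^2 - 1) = (y - 7)/(y - 1)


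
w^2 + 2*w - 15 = (w - 3)*(w + 5)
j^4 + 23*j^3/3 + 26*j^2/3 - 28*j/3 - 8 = (j - 1)*(j + 2/3)*(j + 2)*(j + 6)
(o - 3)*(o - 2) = o^2 - 5*o + 6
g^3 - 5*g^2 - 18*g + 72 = (g - 6)*(g - 3)*(g + 4)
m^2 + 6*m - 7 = (m - 1)*(m + 7)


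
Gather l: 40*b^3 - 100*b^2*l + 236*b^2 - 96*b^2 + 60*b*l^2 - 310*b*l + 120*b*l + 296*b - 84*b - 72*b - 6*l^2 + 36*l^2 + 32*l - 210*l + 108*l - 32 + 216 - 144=40*b^3 + 140*b^2 + 140*b + l^2*(60*b + 30) + l*(-100*b^2 - 190*b - 70) + 40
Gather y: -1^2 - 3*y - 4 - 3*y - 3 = -6*y - 8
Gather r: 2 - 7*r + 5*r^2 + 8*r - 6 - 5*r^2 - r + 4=0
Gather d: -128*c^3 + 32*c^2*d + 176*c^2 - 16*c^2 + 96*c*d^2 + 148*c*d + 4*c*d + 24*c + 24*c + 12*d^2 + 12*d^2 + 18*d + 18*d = -128*c^3 + 160*c^2 + 48*c + d^2*(96*c + 24) + d*(32*c^2 + 152*c + 36)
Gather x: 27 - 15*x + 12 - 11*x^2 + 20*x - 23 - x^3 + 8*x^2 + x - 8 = -x^3 - 3*x^2 + 6*x + 8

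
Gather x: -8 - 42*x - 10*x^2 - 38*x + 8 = -10*x^2 - 80*x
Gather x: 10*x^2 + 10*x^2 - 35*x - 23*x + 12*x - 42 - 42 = 20*x^2 - 46*x - 84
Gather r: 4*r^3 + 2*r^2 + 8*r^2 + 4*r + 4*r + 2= 4*r^3 + 10*r^2 + 8*r + 2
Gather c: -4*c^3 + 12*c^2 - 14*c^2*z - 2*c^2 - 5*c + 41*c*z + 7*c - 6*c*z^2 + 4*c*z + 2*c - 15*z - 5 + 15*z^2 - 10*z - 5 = -4*c^3 + c^2*(10 - 14*z) + c*(-6*z^2 + 45*z + 4) + 15*z^2 - 25*z - 10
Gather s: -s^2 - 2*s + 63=-s^2 - 2*s + 63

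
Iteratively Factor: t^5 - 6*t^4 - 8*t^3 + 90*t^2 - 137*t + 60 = (t - 1)*(t^4 - 5*t^3 - 13*t^2 + 77*t - 60) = (t - 1)^2*(t^3 - 4*t^2 - 17*t + 60) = (t - 5)*(t - 1)^2*(t^2 + t - 12) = (t - 5)*(t - 3)*(t - 1)^2*(t + 4)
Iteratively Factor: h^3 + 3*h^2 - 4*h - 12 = (h + 2)*(h^2 + h - 6) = (h - 2)*(h + 2)*(h + 3)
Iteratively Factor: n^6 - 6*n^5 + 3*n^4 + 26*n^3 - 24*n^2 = (n - 3)*(n^5 - 3*n^4 - 6*n^3 + 8*n^2) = (n - 4)*(n - 3)*(n^4 + n^3 - 2*n^2) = (n - 4)*(n - 3)*(n + 2)*(n^3 - n^2) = n*(n - 4)*(n - 3)*(n + 2)*(n^2 - n) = n^2*(n - 4)*(n - 3)*(n + 2)*(n - 1)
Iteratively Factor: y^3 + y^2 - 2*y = (y - 1)*(y^2 + 2*y) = y*(y - 1)*(y + 2)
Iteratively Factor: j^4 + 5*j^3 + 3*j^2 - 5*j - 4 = (j + 4)*(j^3 + j^2 - j - 1) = (j + 1)*(j + 4)*(j^2 - 1) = (j - 1)*(j + 1)*(j + 4)*(j + 1)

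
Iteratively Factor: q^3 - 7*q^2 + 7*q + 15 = (q - 3)*(q^2 - 4*q - 5) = (q - 3)*(q + 1)*(q - 5)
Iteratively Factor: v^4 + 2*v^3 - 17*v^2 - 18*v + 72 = (v - 2)*(v^3 + 4*v^2 - 9*v - 36) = (v - 2)*(v + 4)*(v^2 - 9) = (v - 2)*(v + 3)*(v + 4)*(v - 3)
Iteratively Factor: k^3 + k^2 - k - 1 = (k - 1)*(k^2 + 2*k + 1) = (k - 1)*(k + 1)*(k + 1)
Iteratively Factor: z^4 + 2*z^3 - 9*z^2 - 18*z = (z)*(z^3 + 2*z^2 - 9*z - 18) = z*(z + 3)*(z^2 - z - 6) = z*(z + 2)*(z + 3)*(z - 3)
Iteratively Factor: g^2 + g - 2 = (g + 2)*(g - 1)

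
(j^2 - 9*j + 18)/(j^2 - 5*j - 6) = (j - 3)/(j + 1)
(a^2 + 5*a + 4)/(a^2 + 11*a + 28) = (a + 1)/(a + 7)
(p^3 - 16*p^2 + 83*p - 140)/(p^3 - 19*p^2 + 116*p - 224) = (p - 5)/(p - 8)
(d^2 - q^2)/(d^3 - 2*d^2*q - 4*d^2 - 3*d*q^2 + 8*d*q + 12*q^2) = (-d + q)/(-d^2 + 3*d*q + 4*d - 12*q)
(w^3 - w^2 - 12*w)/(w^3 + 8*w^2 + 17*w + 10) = w*(w^2 - w - 12)/(w^3 + 8*w^2 + 17*w + 10)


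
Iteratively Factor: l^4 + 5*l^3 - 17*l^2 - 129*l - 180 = (l + 3)*(l^3 + 2*l^2 - 23*l - 60) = (l + 3)^2*(l^2 - l - 20) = (l + 3)^2*(l + 4)*(l - 5)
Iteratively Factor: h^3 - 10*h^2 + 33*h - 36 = (h - 3)*(h^2 - 7*h + 12) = (h - 4)*(h - 3)*(h - 3)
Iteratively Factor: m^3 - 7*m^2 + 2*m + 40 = (m - 4)*(m^2 - 3*m - 10) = (m - 4)*(m + 2)*(m - 5)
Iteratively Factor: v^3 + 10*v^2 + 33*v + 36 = (v + 3)*(v^2 + 7*v + 12) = (v + 3)^2*(v + 4)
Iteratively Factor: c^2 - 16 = (c + 4)*(c - 4)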